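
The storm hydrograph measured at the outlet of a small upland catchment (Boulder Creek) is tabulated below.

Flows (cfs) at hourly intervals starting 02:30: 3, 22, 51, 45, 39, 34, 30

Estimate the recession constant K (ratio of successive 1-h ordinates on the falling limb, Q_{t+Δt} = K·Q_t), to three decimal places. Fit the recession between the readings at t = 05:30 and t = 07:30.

K ≈ 0.869

Using the recession-limb readings at t = 05:30 and t = 07:30: Q falls from 45 to 34 cfs over 2 intervals.
K = (Q₂/Q₁)^(1/2) = (34/45)^(1/2) = 0.869.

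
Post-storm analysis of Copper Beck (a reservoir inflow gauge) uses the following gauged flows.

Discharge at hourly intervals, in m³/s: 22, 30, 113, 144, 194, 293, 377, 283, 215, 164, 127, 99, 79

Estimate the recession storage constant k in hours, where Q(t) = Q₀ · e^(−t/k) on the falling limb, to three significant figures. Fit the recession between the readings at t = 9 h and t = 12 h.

On the falling limb, Q drops from 164 to 79 m³/s between t = 9 h and t = 12 h (Δt = 3 h).
k = −Δt / ln(Q₂/Q₁) = −3 / ln(79/164) = 4.11 h.

k ≈ 4.11 h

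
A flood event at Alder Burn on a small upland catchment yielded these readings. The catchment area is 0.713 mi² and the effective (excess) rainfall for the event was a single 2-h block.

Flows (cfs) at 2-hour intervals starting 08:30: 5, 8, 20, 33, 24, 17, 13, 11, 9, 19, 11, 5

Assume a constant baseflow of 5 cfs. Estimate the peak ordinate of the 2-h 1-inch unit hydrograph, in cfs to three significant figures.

U_p ≈ 56.0 cfs

Direct runoff: 0.0, 3.0, 15.0, 28.0, 19.0, 12.0, 8.0, 6.0, 4.0, 14.0, 6.0, 0.0 cfs; ΣQ_DR = 115.0 cfs, peak = 28.0 cfs.
Runoff depth d = ΣQ_DR·Δt / A = 115.0 × 7200 / (0.713 mi²) = 0.4999 in.
The 1-inch UH is the DRH scaled by (1 in)/d, so U_p = 28.0 × 1/0.4999 = 56.0 cfs.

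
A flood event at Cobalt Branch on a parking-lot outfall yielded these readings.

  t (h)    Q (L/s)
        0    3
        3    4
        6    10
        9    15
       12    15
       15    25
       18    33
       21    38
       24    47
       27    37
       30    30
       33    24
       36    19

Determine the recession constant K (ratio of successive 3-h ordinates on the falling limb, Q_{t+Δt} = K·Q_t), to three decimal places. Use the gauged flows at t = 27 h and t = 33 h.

Using the recession-limb readings at t = 27 h and t = 33 h: Q falls from 37 to 24 L/s over 2 intervals.
K = (Q₂/Q₁)^(1/2) = (24/37)^(1/2) = 0.805.

K ≈ 0.805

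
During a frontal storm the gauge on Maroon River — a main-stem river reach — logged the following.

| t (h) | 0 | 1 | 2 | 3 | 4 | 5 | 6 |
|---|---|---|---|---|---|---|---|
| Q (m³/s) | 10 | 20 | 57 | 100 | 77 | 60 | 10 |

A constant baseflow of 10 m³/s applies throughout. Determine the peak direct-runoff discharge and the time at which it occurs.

Subtracting baseflow gives direct-runoff ordinates: 0.0, 10.0, 47.0, 90.0, 67.0, 50.0, 0.0 m³/s.
The maximum is 90.0 m³/s, occurring at the reading for t = 3 h.

Q_p = 90.0 m³/s at t = 3 h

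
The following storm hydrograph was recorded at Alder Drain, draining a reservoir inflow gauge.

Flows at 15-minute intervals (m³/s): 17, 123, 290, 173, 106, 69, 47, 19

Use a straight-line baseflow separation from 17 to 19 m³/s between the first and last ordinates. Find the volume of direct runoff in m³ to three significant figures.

V ≈ 6.30 × 10^5 m³

Direct-runoff ordinates (Q − Q_b): 0.00, 105.71, 272.43, 155.14, 87.86, 50.57, 28.29, 0.00 m³/s.
ΣQ_DR = 700.0 m³/s.
With Δt = 0.25 h = 900 s, V = ΣQ_DR · Δt = 700.0 × 900 = 6.30 × 10^5 m³.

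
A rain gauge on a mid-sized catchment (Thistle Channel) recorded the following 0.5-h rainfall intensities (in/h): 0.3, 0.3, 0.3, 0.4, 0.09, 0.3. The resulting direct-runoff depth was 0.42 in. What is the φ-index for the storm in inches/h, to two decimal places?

φ ≈ 0.15 in/h

Only the 5 blocks with intensity above φ contribute runoff: 0.3, 0.3, 0.3, 0.4, 0.3 in/h.
Σ(I−φ)·Δt = d  ⇒  (0.3+0.3+0.3+0.4+0.3 − 5φ)·0.5 = 0.42
φ = (1.600 − 0.42/0.5) / 5 = 0.15 in/h.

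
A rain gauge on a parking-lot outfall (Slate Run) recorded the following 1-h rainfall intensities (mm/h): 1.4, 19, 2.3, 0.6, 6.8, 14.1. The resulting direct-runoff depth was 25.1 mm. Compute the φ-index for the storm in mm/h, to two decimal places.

φ ≈ 4.93 mm/h

Only the 3 blocks with intensity above φ contribute runoff: 19, 6.8, 14.1 mm/h.
Σ(I−φ)·Δt = d  ⇒  (19+6.8+14.1 − 3φ)·1 = 25.1
φ = (39.90 − 25.1/1) / 3 = 4.93 mm/h.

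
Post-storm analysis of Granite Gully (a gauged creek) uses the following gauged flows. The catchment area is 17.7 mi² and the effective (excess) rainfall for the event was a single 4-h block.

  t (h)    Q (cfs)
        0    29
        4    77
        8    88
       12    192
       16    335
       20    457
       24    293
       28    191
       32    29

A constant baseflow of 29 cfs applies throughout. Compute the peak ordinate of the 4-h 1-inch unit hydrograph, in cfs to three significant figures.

U_p ≈ 855 cfs

Direct runoff: 0.0, 48.0, 59.0, 163.0, 306.0, 428.0, 264.0, 162.0, 0.0 cfs; ΣQ_DR = 1430 cfs, peak = 428.0 cfs.
Runoff depth d = ΣQ_DR·Δt / A = 1430 × 14400 / (17.7 mi²) = 0.5008 in.
The 1-inch UH is the DRH scaled by (1 in)/d, so U_p = 428.0 × 1/0.5008 = 855 cfs.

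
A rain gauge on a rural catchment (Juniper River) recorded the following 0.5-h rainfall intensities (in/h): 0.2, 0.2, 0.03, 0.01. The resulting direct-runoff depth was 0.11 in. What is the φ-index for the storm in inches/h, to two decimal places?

Only the 2 blocks with intensity above φ contribute runoff: 0.2, 0.2 in/h.
Σ(I−φ)·Δt = d  ⇒  (0.2+0.2 − 2φ)·0.5 = 0.11
φ = (0.4000 − 0.11/0.5) / 2 = 0.09 in/h.

φ ≈ 0.09 in/h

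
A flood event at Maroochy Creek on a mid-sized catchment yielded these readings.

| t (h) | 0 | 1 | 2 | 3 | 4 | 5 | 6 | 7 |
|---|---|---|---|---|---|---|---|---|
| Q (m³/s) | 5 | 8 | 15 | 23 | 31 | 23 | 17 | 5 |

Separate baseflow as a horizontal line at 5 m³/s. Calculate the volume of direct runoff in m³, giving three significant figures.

V ≈ 3.13 × 10^5 m³

Direct-runoff ordinates (Q − Q_b): 0.0, 3.0, 10.0, 18.0, 26.0, 18.0, 12.0, 0.0 m³/s.
ΣQ_DR = 87.00 m³/s.
With Δt = 1 h = 3600 s, V = ΣQ_DR · Δt = 87.00 × 3600 = 3.13 × 10^5 m³.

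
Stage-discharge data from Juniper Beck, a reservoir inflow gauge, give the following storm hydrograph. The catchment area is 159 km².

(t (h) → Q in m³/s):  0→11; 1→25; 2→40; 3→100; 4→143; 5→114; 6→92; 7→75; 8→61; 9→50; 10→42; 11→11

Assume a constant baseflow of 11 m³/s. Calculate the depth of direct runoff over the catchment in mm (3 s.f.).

Direct runoff: 0.0, 14.0, 29.0, 89.0, 132.0, 103.0, 81.0, 64.0, 50.0, 39.0, 31.0, 0.0 m³/s; ΣQ_DR = 632.0 m³/s.
V = ΣQ_DR · Δt = 632.0 × 3600 s = 2.275 × 10^6 m³.
Over A = 159 km², depth = V / A = 14.3 mm.

d ≈ 14.3 mm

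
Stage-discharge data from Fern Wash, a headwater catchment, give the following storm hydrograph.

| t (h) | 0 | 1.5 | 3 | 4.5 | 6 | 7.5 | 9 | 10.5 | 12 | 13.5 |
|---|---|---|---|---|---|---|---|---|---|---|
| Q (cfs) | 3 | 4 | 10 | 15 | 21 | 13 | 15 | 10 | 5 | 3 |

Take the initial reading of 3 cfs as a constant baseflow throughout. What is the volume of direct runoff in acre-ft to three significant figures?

V ≈ 8.55 acre-ft

Direct-runoff ordinates (Q − Q_b): 0.0, 1.0, 7.0, 12.0, 18.0, 10.0, 12.0, 7.0, 2.0, 0.0 cfs.
ΣQ_DR = 69.00 cfs.
With Δt = 1.5 h = 5400 s, V = ΣQ_DR · Δt = 69.00 × 5400 = 3.73 × 10^5 ft³ = 8.55 acre-ft.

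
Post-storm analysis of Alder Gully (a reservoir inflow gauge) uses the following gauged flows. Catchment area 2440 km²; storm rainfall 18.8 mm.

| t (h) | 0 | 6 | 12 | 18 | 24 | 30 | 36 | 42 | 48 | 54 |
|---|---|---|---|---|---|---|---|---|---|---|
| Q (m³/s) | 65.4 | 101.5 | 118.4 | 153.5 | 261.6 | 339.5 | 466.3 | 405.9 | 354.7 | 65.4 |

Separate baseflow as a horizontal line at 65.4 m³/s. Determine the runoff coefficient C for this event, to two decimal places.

ΣQ_DR = 1678 m³/s; V = ΣQ_DR·Δt = 3.625 × 10^7 m³.
Runoff depth d = V / A = 14.86 mm.
C = d / P = 14.86 / 18.8 = 0.79.

C ≈ 0.79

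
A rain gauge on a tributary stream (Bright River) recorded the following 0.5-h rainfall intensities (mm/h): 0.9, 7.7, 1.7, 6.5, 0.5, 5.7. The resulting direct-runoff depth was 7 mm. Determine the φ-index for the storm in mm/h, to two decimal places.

Only the 3 blocks with intensity above φ contribute runoff: 7.7, 6.5, 5.7 mm/h.
Σ(I−φ)·Δt = d  ⇒  (7.7+6.5+5.7 − 3φ)·0.5 = 7
φ = (19.90 − 7/0.5) / 3 = 1.97 mm/h.

φ ≈ 1.97 mm/h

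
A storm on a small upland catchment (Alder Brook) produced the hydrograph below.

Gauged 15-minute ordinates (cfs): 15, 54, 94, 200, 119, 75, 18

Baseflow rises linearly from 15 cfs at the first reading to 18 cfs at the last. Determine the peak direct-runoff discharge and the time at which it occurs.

Subtracting baseflow gives direct-runoff ordinates: 0.00, 38.50, 78.00, 183.50, 102.00, 57.50, 0.00 cfs.
The maximum is 183.50 cfs, occurring at the reading for t = 0.75 h.

Q_p = 183.50 cfs at t = 0.75 h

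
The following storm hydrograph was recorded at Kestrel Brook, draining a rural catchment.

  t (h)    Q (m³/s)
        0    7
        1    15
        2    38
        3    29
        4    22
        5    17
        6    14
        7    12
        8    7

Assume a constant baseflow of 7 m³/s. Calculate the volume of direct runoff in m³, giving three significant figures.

Direct-runoff ordinates (Q − Q_b): 0.0, 8.0, 31.0, 22.0, 15.0, 10.0, 7.0, 5.0, 0.0 m³/s.
ΣQ_DR = 98.00 m³/s.
With Δt = 1 h = 3600 s, V = ΣQ_DR · Δt = 98.00 × 3600 = 3.53 × 10^5 m³.

V ≈ 3.53 × 10^5 m³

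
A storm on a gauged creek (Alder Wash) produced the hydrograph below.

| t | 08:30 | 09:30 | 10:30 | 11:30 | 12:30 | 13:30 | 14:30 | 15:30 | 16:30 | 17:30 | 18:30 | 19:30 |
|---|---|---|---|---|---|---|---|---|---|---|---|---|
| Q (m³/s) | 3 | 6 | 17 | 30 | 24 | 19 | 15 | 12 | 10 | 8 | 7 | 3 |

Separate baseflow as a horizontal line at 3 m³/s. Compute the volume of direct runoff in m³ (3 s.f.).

Direct-runoff ordinates (Q − Q_b): 0.0, 3.0, 14.0, 27.0, 21.0, 16.0, 12.0, 9.0, 7.0, 5.0, 4.0, 0.0 m³/s.
ΣQ_DR = 118.0 m³/s.
With Δt = 1 h = 3600 s, V = ΣQ_DR · Δt = 118.0 × 3600 = 4.25 × 10^5 m³.

V ≈ 4.25 × 10^5 m³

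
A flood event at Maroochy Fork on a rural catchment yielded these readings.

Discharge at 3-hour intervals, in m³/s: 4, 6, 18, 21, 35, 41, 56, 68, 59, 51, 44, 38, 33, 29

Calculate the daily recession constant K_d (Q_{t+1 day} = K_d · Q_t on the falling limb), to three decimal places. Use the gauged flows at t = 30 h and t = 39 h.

K_d ≈ 0.329

Between t = 30 h and t = 39 h the flow falls from 44 to 29 m³/s over 3×3 h = 9 h.
Per-interval ratio K = (29/44)^(1/3) = 0.8703; K_d = K^(24/3) = 0.329.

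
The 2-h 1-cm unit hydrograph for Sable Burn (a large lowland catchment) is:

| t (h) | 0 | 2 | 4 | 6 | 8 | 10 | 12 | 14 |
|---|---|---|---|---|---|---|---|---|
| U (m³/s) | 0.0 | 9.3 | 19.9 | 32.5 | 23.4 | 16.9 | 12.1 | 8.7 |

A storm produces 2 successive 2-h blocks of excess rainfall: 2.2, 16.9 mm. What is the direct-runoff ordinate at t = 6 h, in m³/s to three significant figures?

By discrete convolution, Q_j = Σ (P_i / 10 mm) · U_{j−i}.
At t = 6 h (j=3): Q = (2.2/10)·32.5 + (16.9/10)·19.9 = 40.8 m³/s.

Q ≈ 40.8 m³/s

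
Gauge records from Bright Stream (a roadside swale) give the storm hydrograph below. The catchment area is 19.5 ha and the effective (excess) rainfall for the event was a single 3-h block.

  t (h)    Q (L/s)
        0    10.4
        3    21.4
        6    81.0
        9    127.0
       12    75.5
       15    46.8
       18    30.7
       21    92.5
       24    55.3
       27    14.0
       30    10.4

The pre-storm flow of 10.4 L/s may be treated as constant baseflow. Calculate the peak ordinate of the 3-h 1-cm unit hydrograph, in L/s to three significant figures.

Direct runoff: 0.0, 11.0, 70.6, 116.6, 65.1, 36.4, 20.3, 82.1, 44.9, 3.6, 0.0 L/s; ΣQ_DR = 450.6 L/s, peak = 116.6 L/s.
Runoff depth d = ΣQ_DR·Δt / A = 450.6 × 10800 / (19.5 ha) = 24.96 mm.
The 1-cm UH is the DRH scaled by (10 mm)/d, so U_p = 116.6 × 10/24.96 = 46.7 L/s.

U_p ≈ 46.7 L/s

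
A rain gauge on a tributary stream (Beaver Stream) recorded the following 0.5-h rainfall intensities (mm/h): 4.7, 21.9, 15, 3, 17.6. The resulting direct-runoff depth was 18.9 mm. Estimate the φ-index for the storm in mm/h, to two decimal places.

φ ≈ 5.57 mm/h

Only the 3 blocks with intensity above φ contribute runoff: 21.9, 15, 17.6 mm/h.
Σ(I−φ)·Δt = d  ⇒  (21.9+15+17.6 − 3φ)·0.5 = 18.9
φ = (54.50 − 18.9/0.5) / 3 = 5.57 mm/h.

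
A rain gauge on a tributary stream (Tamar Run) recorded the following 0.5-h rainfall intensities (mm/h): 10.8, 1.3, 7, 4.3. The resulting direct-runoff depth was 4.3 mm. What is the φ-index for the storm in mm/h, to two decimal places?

φ ≈ 4.60 mm/h

Only the 2 blocks with intensity above φ contribute runoff: 10.8, 7 mm/h.
Σ(I−φ)·Δt = d  ⇒  (10.8+7 − 2φ)·0.5 = 4.3
φ = (17.80 − 4.3/0.5) / 2 = 4.60 mm/h.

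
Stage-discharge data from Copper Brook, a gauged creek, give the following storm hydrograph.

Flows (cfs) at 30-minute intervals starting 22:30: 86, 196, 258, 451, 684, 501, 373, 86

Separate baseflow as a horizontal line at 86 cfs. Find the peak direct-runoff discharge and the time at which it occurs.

Subtracting baseflow gives direct-runoff ordinates: 0.0, 110.0, 172.0, 365.0, 598.0, 415.0, 287.0, 0.0 cfs.
The maximum is 598.0 cfs, occurring at the reading for t = 00:30.

Q_p = 598.0 cfs at t = 00:30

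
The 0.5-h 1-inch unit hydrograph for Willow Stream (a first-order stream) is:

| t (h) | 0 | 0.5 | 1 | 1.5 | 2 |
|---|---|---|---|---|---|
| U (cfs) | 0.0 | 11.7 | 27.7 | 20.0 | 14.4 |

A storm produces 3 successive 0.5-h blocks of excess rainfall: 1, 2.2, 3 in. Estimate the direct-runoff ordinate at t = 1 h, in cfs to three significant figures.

Q ≈ 53.4 cfs

By discrete convolution, Q_j = Σ (P_i / 1 in) · U_{j−i}.
At t = 1 h (j=2): Q = (1/1)·27.7 + (2.2/1)·11.7 + (3/1)·0.0 = 53.4 cfs.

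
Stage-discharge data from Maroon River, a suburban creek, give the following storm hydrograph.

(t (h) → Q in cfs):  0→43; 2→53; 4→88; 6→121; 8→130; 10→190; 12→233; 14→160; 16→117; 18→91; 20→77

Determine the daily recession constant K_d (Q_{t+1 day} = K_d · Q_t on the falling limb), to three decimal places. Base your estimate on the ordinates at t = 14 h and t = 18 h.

K_d ≈ 0.034

Between t = 14 h and t = 18 h the flow falls from 160 to 91 cfs over 2×2 h = 4 h.
Per-interval ratio K = (91/160)^(1/2) = 0.7542; K_d = K^(24/2) = 0.034.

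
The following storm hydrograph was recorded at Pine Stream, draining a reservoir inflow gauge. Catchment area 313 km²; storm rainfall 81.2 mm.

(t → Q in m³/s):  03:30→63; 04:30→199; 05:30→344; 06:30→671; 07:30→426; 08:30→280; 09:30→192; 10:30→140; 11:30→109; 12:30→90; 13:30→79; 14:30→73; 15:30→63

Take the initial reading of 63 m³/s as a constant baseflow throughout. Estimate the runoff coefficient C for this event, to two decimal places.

C ≈ 0.27

ΣQ_DR = 1910 m³/s; V = ΣQ_DR·Δt = 6.876 × 10^6 m³.
Runoff depth d = V / A = 21.97 mm.
C = d / P = 21.97 / 81.2 = 0.27.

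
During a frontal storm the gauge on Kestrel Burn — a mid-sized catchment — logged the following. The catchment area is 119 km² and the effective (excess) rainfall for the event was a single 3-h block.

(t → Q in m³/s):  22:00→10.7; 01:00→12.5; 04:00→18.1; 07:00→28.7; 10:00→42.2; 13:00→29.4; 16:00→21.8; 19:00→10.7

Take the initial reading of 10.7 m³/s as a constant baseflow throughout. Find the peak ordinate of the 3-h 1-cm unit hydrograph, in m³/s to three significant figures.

Direct runoff: 0.0, 1.8, 7.4, 18.0, 31.5, 18.7, 11.1, 0.0 m³/s; ΣQ_DR = 88.50 m³/s, peak = 31.5 m³/s.
Runoff depth d = ΣQ_DR·Δt / A = 88.50 × 10800 / (119 km²) = 8.032 mm.
The 1-cm UH is the DRH scaled by (10 mm)/d, so U_p = 31.5 × 10/8.032 = 39.2 m³/s.

U_p ≈ 39.2 m³/s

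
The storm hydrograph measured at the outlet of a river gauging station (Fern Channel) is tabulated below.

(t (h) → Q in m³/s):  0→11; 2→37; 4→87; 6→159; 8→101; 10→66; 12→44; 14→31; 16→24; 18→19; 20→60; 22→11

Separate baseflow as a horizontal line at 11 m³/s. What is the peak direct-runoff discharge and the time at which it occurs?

Q_p = 148.0 m³/s at t = 6 h

Subtracting baseflow gives direct-runoff ordinates: 0.0, 26.0, 76.0, 148.0, 90.0, 55.0, 33.0, 20.0, 13.0, 8.0, 49.0, 0.0 m³/s.
The maximum is 148.0 m³/s, occurring at the reading for t = 6 h.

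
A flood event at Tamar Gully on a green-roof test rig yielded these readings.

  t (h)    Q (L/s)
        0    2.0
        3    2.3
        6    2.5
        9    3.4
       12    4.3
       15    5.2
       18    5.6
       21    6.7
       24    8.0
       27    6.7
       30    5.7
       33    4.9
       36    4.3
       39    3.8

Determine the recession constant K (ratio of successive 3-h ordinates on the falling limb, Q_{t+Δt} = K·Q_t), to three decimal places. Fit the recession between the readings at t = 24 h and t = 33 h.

Using the recession-limb readings at t = 24 h and t = 33 h: Q falls from 8.0 to 4.9 L/s over 3 intervals.
K = (Q₂/Q₁)^(1/3) = (4.9/8.0)^(1/3) = 0.849.

K ≈ 0.849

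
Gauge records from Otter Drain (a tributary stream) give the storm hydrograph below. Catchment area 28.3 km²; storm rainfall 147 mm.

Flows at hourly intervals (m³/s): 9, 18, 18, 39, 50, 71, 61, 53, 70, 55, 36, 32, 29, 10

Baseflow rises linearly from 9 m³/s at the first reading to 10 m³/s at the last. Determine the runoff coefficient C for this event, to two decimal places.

C ≈ 0.36

ΣQ_DR = 418.0 m³/s; V = ΣQ_DR·Δt = 1.505 × 10^6 m³.
Runoff depth d = V / A = 53.17 mm.
C = d / P = 53.17 / 147 = 0.36.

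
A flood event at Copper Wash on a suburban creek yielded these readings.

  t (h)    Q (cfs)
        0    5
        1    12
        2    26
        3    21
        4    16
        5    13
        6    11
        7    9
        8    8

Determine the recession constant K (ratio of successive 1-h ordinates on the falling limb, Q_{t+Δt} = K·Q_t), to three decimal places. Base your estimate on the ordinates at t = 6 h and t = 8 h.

Using the recession-limb readings at t = 6 h and t = 8 h: Q falls from 11 to 8 cfs over 2 intervals.
K = (Q₂/Q₁)^(1/2) = (8/11)^(1/2) = 0.853.

K ≈ 0.853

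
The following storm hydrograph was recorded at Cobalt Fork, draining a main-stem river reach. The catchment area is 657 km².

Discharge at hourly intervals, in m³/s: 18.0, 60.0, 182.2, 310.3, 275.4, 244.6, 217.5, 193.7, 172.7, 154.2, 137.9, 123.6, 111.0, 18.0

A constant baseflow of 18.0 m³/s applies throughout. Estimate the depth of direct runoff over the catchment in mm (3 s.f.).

d ≈ 10.8 mm

Direct runoff: 0.0, 42.0, 164.2, 292.3, 257.4, 226.6, 199.5, 175.7, 154.7, 136.2, 119.9, 105.6, 93.0, 0.0 m³/s; ΣQ_DR = 1967 m³/s.
V = ΣQ_DR · Δt = 1967 × 3600 s = 7.082 × 10^6 m³.
Over A = 657 km², depth = V / A = 10.8 mm.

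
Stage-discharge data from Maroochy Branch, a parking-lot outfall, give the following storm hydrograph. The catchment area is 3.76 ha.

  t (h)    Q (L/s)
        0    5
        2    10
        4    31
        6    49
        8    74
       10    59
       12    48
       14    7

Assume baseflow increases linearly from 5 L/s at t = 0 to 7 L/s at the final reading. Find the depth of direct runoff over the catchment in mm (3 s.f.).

Direct runoff: 0.00, 4.71, 25.43, 43.14, 67.86, 52.57, 41.29, 0.00 L/s; ΣQ_DR = 235.0 L/s.
V = ΣQ_DR · Δt = 235.0 × 7200 s = 1.692 × 10^6 L.
Over A = 3.76 ha, depth = V / A = 45.0 mm.

d ≈ 45.0 mm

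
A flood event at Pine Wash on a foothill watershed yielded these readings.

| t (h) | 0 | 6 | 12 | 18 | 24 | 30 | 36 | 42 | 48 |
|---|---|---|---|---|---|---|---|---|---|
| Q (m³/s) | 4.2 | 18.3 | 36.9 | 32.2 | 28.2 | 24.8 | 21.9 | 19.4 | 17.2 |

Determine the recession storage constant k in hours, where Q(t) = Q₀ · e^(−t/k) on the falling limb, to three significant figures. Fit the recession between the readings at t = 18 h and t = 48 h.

k ≈ 47.8 h

On the falling limb, Q drops from 32.2 to 17.2 m³/s between t = 18 h and t = 48 h (Δt = 30 h).
k = −Δt / ln(Q₂/Q₁) = −30 / ln(17.2/32.2) = 47.8 h.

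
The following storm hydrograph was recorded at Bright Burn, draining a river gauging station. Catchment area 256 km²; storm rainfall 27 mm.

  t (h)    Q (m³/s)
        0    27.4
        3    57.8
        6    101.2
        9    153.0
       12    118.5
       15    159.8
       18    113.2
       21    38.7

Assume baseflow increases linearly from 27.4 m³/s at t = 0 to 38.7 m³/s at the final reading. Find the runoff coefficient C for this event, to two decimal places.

ΣQ_DR = 505.2 m³/s; V = ΣQ_DR·Δt = 5.456 × 10^6 m³.
Runoff depth d = V / A = 21.31 mm.
C = d / P = 21.31 / 27 = 0.79.

C ≈ 0.79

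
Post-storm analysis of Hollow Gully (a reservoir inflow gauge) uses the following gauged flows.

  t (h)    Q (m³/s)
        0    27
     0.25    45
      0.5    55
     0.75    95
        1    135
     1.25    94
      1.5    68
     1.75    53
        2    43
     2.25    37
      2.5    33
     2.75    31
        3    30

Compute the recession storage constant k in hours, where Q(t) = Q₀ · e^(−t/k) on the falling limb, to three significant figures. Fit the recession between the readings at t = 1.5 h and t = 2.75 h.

On the falling limb, Q drops from 68 to 31 m³/s between t = 1.5 h and t = 2.75 h (Δt = 1.25 h).
k = −Δt / ln(Q₂/Q₁) = −1.25 / ln(31/68) = 1.59 h.

k ≈ 1.59 h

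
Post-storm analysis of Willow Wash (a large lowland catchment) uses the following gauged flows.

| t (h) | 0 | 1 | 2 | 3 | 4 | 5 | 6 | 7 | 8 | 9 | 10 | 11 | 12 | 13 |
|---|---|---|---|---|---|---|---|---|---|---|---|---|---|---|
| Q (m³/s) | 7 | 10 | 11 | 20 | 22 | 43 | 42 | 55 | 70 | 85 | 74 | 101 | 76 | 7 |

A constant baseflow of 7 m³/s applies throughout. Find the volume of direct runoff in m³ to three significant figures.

Direct-runoff ordinates (Q − Q_b): 0.0, 3.0, 4.0, 13.0, 15.0, 36.0, 35.0, 48.0, 63.0, 78.0, 67.0, 94.0, 69.0, 0.0 m³/s.
ΣQ_DR = 525.0 m³/s.
With Δt = 1 h = 3600 s, V = ΣQ_DR · Δt = 525.0 × 3600 = 1.89 × 10^6 m³.

V ≈ 1.89 × 10^6 m³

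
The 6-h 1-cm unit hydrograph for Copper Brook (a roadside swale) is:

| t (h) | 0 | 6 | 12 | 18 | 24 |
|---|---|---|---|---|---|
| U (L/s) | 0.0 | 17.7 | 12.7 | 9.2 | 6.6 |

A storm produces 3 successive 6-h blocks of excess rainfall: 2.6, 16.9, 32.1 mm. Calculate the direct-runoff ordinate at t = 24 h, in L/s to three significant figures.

Q ≈ 58.0 L/s

By discrete convolution, Q_j = Σ (P_i / 10 mm) · U_{j−i}.
At t = 24 h (j=4): Q = (2.6/10)·6.6 + (16.9/10)·9.2 + (32.1/10)·12.7 = 58.0 L/s.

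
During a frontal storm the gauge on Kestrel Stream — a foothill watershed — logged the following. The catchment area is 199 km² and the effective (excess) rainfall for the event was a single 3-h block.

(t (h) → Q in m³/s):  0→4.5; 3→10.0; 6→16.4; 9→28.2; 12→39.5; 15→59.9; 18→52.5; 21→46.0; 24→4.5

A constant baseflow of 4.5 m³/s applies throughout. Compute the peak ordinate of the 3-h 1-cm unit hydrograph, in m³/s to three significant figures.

Direct runoff: 0.0, 5.5, 11.9, 23.7, 35.0, 55.4, 48.0, 41.5, 0.0 m³/s; ΣQ_DR = 221.0 m³/s, peak = 55.4 m³/s.
Runoff depth d = ΣQ_DR·Δt / A = 221.0 × 10800 / (199 km²) = 11.99 mm.
The 1-cm UH is the DRH scaled by (10 mm)/d, so U_p = 55.4 × 10/11.99 = 46.2 m³/s.

U_p ≈ 46.2 m³/s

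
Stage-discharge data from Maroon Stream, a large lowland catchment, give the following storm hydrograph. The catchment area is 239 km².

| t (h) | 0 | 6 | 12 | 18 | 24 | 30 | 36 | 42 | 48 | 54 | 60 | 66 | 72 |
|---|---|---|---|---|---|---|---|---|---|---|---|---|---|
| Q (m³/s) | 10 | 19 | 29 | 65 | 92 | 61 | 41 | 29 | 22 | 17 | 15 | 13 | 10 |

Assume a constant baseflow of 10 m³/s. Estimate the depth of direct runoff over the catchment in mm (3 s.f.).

Direct runoff: 0.0, 9.0, 19.0, 55.0, 82.0, 51.0, 31.0, 19.0, 12.0, 7.0, 5.0, 3.0, 0.0 m³/s; ΣQ_DR = 293.0 m³/s.
V = ΣQ_DR · Δt = 293.0 × 21600 s = 6.329 × 10^6 m³.
Over A = 239 km², depth = V / A = 26.5 mm.

d ≈ 26.5 mm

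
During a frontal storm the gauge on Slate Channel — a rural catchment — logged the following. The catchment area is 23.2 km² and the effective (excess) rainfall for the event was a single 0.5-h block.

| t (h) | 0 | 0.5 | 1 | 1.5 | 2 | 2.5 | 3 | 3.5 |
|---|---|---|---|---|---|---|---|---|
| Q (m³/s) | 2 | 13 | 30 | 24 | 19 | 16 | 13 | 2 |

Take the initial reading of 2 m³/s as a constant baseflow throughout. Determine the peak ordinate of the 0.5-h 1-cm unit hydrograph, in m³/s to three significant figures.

Direct runoff: 0.0, 11.0, 28.0, 22.0, 17.0, 14.0, 11.0, 0.0 m³/s; ΣQ_DR = 103.0 m³/s, peak = 28.0 m³/s.
Runoff depth d = ΣQ_DR·Δt / A = 103.0 × 1800 / (23.2 km²) = 7.991 mm.
The 1-cm UH is the DRH scaled by (10 mm)/d, so U_p = 28.0 × 10/7.991 = 35.0 m³/s.

U_p ≈ 35.0 m³/s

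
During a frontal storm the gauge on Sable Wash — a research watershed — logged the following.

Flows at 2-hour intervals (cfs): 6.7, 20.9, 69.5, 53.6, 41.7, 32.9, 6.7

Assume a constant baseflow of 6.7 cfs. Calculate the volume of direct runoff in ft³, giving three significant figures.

V ≈ 1.33 × 10^6 ft³

Direct-runoff ordinates (Q − Q_b): 0.0, 14.2, 62.8, 46.9, 35.0, 26.2, 0.0 cfs.
ΣQ_DR = 185.1 cfs.
With Δt = 2 h = 7200 s, V = ΣQ_DR · Δt = 185.1 × 7200 = 1.33 × 10^6 ft³.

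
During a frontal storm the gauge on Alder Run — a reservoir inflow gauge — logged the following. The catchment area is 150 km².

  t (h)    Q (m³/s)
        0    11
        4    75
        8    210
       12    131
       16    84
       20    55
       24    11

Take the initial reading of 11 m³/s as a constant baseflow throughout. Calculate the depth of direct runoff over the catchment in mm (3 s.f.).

Direct runoff: 0.0, 64.0, 199.0, 120.0, 73.0, 44.0, 0.0 m³/s; ΣQ_DR = 500.0 m³/s.
V = ΣQ_DR · Δt = 500.0 × 14400 s = 7.200 × 10^6 m³.
Over A = 150 km², depth = V / A = 48.0 mm.

d ≈ 48.0 mm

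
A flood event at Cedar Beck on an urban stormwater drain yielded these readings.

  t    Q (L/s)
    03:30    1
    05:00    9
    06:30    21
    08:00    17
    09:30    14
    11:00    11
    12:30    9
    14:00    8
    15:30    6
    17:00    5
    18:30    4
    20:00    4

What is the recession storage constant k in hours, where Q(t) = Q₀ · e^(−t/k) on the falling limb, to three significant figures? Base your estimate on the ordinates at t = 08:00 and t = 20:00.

k ≈ 8.29 h

On the falling limb, Q drops from 17 to 4 L/s between t = 08:00 and t = 20:00 (Δt = 12 h).
k = −Δt / ln(Q₂/Q₁) = −12 / ln(4/17) = 8.29 h.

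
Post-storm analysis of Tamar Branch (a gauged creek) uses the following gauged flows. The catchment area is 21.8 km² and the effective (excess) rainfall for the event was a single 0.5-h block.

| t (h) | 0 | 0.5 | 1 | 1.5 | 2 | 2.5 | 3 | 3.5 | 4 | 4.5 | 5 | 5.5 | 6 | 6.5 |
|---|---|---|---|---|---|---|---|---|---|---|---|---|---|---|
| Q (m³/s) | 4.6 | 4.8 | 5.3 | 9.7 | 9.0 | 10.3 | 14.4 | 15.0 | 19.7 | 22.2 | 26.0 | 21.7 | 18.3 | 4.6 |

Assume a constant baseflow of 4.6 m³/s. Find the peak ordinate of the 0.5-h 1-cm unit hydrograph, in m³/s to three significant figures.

U_p ≈ 21.4 m³/s

Direct runoff: 0.0, 0.2, 0.7, 5.1, 4.4, 5.7, 9.8, 10.4, 15.1, 17.6, 21.4, 17.1, 13.7, 0.0 m³/s; ΣQ_DR = 121.2 m³/s, peak = 21.4 m³/s.
Runoff depth d = ΣQ_DR·Δt / A = 121.2 × 1800 / (21.8 km²) = 10.01 mm.
The 1-cm UH is the DRH scaled by (10 mm)/d, so U_p = 21.4 × 10/10.01 = 21.4 m³/s.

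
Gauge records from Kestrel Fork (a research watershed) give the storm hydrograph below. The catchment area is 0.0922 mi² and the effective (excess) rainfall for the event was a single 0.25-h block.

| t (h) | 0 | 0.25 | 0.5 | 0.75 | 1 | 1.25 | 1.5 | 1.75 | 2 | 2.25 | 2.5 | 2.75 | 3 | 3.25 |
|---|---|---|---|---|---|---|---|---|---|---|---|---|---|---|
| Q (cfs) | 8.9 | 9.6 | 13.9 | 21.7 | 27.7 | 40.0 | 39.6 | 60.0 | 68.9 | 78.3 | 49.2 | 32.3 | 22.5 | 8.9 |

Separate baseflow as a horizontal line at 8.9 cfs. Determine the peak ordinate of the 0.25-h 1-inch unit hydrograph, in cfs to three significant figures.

U_p ≈ 46.3 cfs

Direct runoff: 0.0, 0.7, 5.0, 12.8, 18.8, 31.1, 30.7, 51.1, 60.0, 69.4, 40.3, 23.4, 13.6, 0.0 cfs; ΣQ_DR = 356.9 cfs, peak = 69.4 cfs.
Runoff depth d = ΣQ_DR·Δt / A = 356.9 × 900 / (0.0922 mi²) = 1.500 in.
The 1-inch UH is the DRH scaled by (1 in)/d, so U_p = 69.4 × 1/1.500 = 46.3 cfs.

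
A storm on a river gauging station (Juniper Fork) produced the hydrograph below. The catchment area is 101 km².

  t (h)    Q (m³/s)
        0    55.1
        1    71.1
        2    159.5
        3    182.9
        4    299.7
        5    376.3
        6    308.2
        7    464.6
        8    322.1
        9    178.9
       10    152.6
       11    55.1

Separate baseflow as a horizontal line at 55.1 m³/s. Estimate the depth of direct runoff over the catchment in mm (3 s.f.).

d ≈ 70.0 mm

Direct runoff: 0.0, 16.0, 104.4, 127.8, 244.6, 321.2, 253.1, 409.5, 267.0, 123.8, 97.5, 0.0 m³/s; ΣQ_DR = 1965 m³/s.
V = ΣQ_DR · Δt = 1965 × 3600 s = 7.074 × 10^6 m³.
Over A = 101 km², depth = V / A = 70.0 mm.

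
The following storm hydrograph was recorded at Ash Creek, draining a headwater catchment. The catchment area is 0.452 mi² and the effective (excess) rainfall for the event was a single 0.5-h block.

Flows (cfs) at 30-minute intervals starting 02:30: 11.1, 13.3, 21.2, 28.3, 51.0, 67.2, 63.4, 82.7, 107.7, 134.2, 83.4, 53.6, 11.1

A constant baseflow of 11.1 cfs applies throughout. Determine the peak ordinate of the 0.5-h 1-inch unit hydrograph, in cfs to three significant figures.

U_p ≈ 123 cfs

Direct runoff: 0.0, 2.2, 10.1, 17.2, 39.9, 56.1, 52.3, 71.6, 96.6, 123.1, 72.3, 42.5, 0.0 cfs; ΣQ_DR = 583.9 cfs, peak = 123.1 cfs.
Runoff depth d = ΣQ_DR·Δt / A = 583.9 × 1800 / (0.452 mi²) = 1.001 in.
The 1-inch UH is the DRH scaled by (1 in)/d, so U_p = 123.1 × 1/1.001 = 123 cfs.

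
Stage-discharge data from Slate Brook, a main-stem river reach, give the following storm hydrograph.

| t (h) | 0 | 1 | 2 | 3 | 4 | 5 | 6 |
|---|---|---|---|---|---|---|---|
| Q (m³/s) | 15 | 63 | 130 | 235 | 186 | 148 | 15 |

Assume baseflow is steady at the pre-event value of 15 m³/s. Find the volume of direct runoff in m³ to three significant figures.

Direct-runoff ordinates (Q − Q_b): 0.0, 48.0, 115.0, 220.0, 171.0, 133.0, 0.0 m³/s.
ΣQ_DR = 687.0 m³/s.
With Δt = 1 h = 3600 s, V = ΣQ_DR · Δt = 687.0 × 3600 = 2.47 × 10^6 m³.

V ≈ 2.47 × 10^6 m³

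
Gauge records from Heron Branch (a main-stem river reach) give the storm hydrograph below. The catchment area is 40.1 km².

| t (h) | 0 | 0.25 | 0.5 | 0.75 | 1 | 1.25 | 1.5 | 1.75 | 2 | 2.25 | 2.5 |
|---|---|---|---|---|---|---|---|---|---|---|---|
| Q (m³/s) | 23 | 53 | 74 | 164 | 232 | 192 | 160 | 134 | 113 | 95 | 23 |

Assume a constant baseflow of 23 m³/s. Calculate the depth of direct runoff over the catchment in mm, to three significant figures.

d ≈ 22.7 mm

Direct runoff: 0.0, 30.0, 51.0, 141.0, 209.0, 169.0, 137.0, 111.0, 90.0, 72.0, 0.0 m³/s; ΣQ_DR = 1010 m³/s.
V = ΣQ_DR · Δt = 1010 × 900 s = 9.090 × 10^5 m³.
Over A = 40.1 km², depth = V / A = 22.7 mm.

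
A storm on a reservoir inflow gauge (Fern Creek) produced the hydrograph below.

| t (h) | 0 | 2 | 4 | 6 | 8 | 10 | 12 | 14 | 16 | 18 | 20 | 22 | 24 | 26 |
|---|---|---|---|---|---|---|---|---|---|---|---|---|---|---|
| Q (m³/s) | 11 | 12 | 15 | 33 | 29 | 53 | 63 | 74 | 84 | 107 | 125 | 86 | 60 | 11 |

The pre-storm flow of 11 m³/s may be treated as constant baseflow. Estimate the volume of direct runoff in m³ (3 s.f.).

V ≈ 4.38 × 10^6 m³

Direct-runoff ordinates (Q − Q_b): 0.0, 1.0, 4.0, 22.0, 18.0, 42.0, 52.0, 63.0, 73.0, 96.0, 114.0, 75.0, 49.0, 0.0 m³/s.
ΣQ_DR = 609.0 m³/s.
With Δt = 2 h = 7200 s, V = ΣQ_DR · Δt = 609.0 × 7200 = 4.38 × 10^6 m³.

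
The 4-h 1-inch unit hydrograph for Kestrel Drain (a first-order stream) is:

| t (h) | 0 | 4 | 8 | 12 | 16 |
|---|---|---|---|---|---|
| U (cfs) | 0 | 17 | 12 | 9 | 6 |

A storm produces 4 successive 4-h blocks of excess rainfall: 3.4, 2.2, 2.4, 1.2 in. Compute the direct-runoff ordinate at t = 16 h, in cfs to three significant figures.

By discrete convolution, Q_j = Σ (P_i / 1 in) · U_{j−i}.
At t = 16 h (j=4): Q = (3.4/1)·6 + (2.2/1)·9 + (2.4/1)·12 + (1.2/1)·17 = 89.4 cfs.

Q ≈ 89.4 cfs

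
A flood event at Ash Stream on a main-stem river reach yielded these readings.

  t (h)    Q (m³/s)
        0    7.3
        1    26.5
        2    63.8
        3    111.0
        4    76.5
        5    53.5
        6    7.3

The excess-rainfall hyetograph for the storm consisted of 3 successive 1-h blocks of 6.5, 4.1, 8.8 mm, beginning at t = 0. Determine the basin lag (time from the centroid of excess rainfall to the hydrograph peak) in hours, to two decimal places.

Centroid of excess rainfall: t_c = Σ P_i·t̄_i / ΣP_i = 1.6186 h (block centres at 0.5, 1.5, 2.5 h).
Hydrograph peak occurs at t = 3 h, so basin lag t_L = 3 − 1.6186 = 1.38 h.

t_L ≈ 1.38 h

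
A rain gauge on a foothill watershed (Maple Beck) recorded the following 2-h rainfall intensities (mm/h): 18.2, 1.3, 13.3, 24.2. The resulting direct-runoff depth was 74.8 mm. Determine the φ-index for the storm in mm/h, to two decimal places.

Only the 3 blocks with intensity above φ contribute runoff: 18.2, 13.3, 24.2 mm/h.
Σ(I−φ)·Δt = d  ⇒  (18.2+13.3+24.2 − 3φ)·2 = 74.8
φ = (55.70 − 74.8/2) / 3 = 6.10 mm/h.

φ ≈ 6.10 mm/h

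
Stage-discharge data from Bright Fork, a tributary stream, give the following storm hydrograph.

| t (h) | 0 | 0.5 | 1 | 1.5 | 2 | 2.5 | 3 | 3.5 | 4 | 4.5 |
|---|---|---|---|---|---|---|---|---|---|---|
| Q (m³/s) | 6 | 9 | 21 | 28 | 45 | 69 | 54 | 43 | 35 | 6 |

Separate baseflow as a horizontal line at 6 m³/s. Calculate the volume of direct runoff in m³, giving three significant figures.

Direct-runoff ordinates (Q − Q_b): 0.0, 3.0, 15.0, 22.0, 39.0, 63.0, 48.0, 37.0, 29.0, 0.0 m³/s.
ΣQ_DR = 256.0 m³/s.
With Δt = 0.5 h = 1800 s, V = ΣQ_DR · Δt = 256.0 × 1800 = 4.61 × 10^5 m³.

V ≈ 4.61 × 10^5 m³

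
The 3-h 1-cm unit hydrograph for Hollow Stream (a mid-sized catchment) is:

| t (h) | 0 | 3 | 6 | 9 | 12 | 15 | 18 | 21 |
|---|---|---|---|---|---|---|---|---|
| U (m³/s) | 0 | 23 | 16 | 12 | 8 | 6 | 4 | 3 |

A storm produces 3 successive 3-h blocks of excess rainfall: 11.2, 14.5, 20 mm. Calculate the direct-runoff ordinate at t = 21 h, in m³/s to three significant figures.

Q ≈ 21.2 m³/s

By discrete convolution, Q_j = Σ (P_i / 10 mm) · U_{j−i}.
At t = 21 h (j=7): Q = (11.2/10)·3 + (14.5/10)·4 + (20/10)·6 = 21.2 m³/s.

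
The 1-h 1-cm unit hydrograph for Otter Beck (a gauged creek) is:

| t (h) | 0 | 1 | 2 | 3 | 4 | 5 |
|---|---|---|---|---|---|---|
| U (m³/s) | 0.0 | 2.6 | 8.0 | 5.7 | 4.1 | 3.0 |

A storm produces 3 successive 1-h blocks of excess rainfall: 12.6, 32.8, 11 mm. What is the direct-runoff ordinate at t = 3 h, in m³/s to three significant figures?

By discrete convolution, Q_j = Σ (P_i / 10 mm) · U_{j−i}.
At t = 3 h (j=3): Q = (12.6/10)·5.7 + (32.8/10)·8.0 + (11/10)·2.6 = 36.3 m³/s.

Q ≈ 36.3 m³/s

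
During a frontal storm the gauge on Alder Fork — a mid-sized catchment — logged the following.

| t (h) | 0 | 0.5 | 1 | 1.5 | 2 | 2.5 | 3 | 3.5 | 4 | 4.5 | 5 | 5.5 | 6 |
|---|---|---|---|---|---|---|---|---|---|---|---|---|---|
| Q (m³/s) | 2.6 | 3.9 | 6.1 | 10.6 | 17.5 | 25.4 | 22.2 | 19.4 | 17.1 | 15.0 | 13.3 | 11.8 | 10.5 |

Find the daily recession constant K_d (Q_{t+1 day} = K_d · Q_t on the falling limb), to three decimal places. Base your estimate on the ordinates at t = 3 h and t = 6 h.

K_d ≈ 0.003

Between t = 3 h and t = 6 h the flow falls from 22.2 to 10.5 m³/s over 6×0.5 h = 3 h.
Per-interval ratio K = (10.5/22.2)^(1/6) = 0.8827; K_d = K^(24/0.5) = 0.003.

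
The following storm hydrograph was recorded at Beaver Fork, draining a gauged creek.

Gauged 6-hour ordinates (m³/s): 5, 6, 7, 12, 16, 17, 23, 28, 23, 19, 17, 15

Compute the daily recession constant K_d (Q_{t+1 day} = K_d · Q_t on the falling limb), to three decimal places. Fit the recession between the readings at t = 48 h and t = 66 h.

K_d ≈ 0.566

Between t = 48 h and t = 66 h the flow falls from 23 to 15 m³/s over 3×6 h = 18 h.
Per-interval ratio K = (15/23)^(1/3) = 0.8672; K_d = K^(24/6) = 0.566.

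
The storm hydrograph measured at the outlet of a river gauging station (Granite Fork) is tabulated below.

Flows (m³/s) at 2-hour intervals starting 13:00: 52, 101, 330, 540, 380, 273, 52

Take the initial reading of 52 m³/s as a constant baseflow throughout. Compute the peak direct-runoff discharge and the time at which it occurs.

Subtracting baseflow gives direct-runoff ordinates: 0.0, 49.0, 278.0, 488.0, 328.0, 221.0, 0.0 m³/s.
The maximum is 488.0 m³/s, occurring at the reading for t = 19:00.

Q_p = 488.0 m³/s at t = 19:00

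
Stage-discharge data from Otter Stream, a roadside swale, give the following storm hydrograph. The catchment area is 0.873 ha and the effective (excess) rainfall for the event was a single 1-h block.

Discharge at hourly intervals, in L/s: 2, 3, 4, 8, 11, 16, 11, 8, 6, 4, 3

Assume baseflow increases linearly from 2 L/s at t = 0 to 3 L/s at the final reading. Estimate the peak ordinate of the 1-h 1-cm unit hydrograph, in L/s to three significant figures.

Direct runoff: 0.00, 0.90, 1.80, 5.70, 8.60, 13.50, 8.40, 5.30, 3.20, 1.10, 0.00 L/s; ΣQ_DR = 48.50 L/s, peak = 13.50 L/s.
Runoff depth d = ΣQ_DR·Δt / A = 48.50 × 3600 / (0.873 ha) = 20.00 mm.
The 1-cm UH is the DRH scaled by (10 mm)/d, so U_p = 13.50 × 10/20.00 = 6.75 L/s.

U_p ≈ 6.75 L/s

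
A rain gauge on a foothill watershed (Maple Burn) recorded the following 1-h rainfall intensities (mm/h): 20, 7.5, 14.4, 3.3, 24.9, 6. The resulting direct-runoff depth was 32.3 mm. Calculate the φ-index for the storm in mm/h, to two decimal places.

φ ≈ 9.00 mm/h

Only the 3 blocks with intensity above φ contribute runoff: 20, 14.4, 24.9 mm/h.
Σ(I−φ)·Δt = d  ⇒  (20+14.4+24.9 − 3φ)·1 = 32.3
φ = (59.30 − 32.3/1) / 3 = 9.00 mm/h.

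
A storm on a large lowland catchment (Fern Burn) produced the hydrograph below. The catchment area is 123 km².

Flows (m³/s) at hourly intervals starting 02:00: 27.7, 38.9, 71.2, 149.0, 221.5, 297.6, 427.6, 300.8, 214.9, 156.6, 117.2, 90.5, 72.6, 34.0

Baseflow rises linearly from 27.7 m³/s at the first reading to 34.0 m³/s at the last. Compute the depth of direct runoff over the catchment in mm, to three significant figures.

Direct runoff: 0.00, 10.72, 42.53, 119.85, 191.86, 267.48, 396.99, 269.71, 183.32, 124.54, 84.65, 57.47, 39.08, 0.00 m³/s; ΣQ_DR = 1788 m³/s.
V = ΣQ_DR · Δt = 1788 × 3600 s = 6.438 × 10^6 m³.
Over A = 123 km², depth = V / A = 52.3 mm.

d ≈ 52.3 mm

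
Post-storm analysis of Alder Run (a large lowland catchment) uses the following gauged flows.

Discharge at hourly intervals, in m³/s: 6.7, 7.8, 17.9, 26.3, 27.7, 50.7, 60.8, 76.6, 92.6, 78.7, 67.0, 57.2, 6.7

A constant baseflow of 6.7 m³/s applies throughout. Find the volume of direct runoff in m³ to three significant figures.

V ≈ 1.76 × 10^6 m³

Direct-runoff ordinates (Q − Q_b): 0.0, 1.1, 11.2, 19.6, 21.0, 44.0, 54.1, 69.9, 85.9, 72.0, 60.3, 50.5, 0.0 m³/s.
ΣQ_DR = 489.6 m³/s.
With Δt = 1 h = 3600 s, V = ΣQ_DR · Δt = 489.6 × 3600 = 1.76 × 10^6 m³.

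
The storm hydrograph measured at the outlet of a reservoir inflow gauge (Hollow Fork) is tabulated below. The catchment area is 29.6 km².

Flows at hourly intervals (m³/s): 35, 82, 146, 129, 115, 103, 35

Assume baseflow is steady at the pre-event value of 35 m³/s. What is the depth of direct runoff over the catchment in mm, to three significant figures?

Direct runoff: 0.0, 47.0, 111.0, 94.0, 80.0, 68.0, 0.0 m³/s; ΣQ_DR = 400.0 m³/s.
V = ΣQ_DR · Δt = 400.0 × 3600 s = 1.440 × 10^6 m³.
Over A = 29.6 km², depth = V / A = 48.6 mm.

d ≈ 48.6 mm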